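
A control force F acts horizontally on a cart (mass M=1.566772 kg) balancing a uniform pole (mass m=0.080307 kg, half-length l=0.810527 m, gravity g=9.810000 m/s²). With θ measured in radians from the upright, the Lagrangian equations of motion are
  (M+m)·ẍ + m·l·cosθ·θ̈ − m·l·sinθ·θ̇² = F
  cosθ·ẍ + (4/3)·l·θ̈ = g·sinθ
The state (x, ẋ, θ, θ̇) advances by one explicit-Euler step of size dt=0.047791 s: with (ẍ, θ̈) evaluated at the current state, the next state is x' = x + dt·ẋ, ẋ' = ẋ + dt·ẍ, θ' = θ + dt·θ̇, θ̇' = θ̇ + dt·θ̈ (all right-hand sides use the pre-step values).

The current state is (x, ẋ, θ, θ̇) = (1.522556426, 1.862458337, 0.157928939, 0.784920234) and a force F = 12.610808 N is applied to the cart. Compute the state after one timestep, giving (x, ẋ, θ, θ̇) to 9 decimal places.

(1.611565172, 2.239329363, 0.195441062, 0.508760523)

sinθ=0.157273258, cosθ=0.987555124
temp = (F + m·l·θ̇²·sinθ)/(M+m) = (12.610808 + 0.006307058)/1.647079 = 7.660297447
θ̈ = (g·sinθ − cosθ·temp)/(l·(4/3 − m·cos²θ/(M+m))) = -5.778487815
ẍ = temp − m·l·θ̈·cosθ/(M+m) = 7.885815860
Euler: x'=1.522556426+0.047791·1.862458337=1.611565172, ẋ'=1.862458337+0.047791·7.885815860=2.239329363
       θ'=0.157928939+0.047791·0.784920234=0.195441062, θ̇'=0.784920234+0.047791·-5.778487815=0.508760523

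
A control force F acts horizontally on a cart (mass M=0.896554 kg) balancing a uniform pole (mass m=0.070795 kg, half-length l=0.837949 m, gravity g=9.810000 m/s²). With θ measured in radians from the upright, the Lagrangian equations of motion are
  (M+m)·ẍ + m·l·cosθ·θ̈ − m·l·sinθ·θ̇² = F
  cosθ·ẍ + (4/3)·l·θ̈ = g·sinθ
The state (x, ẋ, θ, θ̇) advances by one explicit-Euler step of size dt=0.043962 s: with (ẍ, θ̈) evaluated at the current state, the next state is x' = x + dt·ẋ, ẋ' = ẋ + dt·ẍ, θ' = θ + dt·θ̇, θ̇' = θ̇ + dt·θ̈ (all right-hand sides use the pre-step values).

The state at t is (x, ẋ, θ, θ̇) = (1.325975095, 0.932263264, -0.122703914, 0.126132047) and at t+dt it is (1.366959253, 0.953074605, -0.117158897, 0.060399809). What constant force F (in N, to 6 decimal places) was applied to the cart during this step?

ẍ = (ẋ'−ẋ)/dt = (0.953074605−0.932263264)/0.043962 = 0.473394
θ̈ = (θ̇'−θ̇)/dt = (0.060399809−0.126132047)/0.043962 = -1.495206
sinθ=-0.122396, cosθ=0.992481
F = (M+m)·ẍ + m·l·cosθ·θ̈ − m·l·sinθ·θ̇² = 0.457937 + -0.088033 − -0.000116 = 0.370020

F = 0.370020 N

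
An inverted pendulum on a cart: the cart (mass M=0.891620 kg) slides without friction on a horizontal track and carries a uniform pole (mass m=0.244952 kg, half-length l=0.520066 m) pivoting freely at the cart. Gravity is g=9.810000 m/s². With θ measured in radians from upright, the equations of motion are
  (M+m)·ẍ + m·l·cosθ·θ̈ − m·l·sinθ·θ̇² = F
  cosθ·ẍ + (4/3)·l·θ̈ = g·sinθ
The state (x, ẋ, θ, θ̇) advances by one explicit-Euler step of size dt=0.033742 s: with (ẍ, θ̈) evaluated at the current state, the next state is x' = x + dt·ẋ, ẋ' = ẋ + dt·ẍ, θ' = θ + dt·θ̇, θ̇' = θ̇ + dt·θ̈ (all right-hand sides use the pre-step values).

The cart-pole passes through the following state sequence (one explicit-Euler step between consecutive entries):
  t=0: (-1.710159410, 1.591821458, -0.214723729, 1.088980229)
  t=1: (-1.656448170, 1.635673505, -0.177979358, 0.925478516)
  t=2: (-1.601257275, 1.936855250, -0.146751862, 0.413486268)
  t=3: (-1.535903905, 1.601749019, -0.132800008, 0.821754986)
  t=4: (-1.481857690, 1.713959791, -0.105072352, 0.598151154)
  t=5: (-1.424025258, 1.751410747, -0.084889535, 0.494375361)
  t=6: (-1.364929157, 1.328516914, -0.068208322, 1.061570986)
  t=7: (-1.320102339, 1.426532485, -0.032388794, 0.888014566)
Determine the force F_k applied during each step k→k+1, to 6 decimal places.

F_0 = 0.906194 N
F_1 = 8.261915 N
F_2 = -9.759768 N
F_3 = 2.954348 N
F_4 = 0.876646 N
F_5 = -12.108490 N
F_6 = 2.657630 N

step 0→1:
  ẍ = (ẋ'−ẋ)/dt = (1.635673505−1.591821458)/0.033742 = 1.299628
  θ̈ = (θ̇'−θ̇)/dt = (0.925478516−1.088980229)/0.033742 = -4.845644
  sinθ=-0.213078, cosθ=0.977035
  F = (M+m)·ẍ + m·l·cosθ·θ̈ − m·l·sinθ·θ̇² = 1.477121 + -0.603116 − -0.032190 = 0.906194
step 1→2:
  ẍ = (ẋ'−ẋ)/dt = (1.936855250−1.635673505)/0.033742 = 8.926019
  θ̈ = (θ̇'−θ̇)/dt = (0.413486268−0.925478516)/0.033742 = -15.173737
  sinθ=-0.177041, cosθ=0.984203
  F = (M+m)·ẍ + m·l·cosθ·θ̈ − m·l·sinθ·θ̇² = 10.145064 + -1.902466 − -0.019317 = 8.261915
step 2→3:
  ẍ = (ẋ'−ẋ)/dt = (1.601749019−1.936855250)/0.033742 = -9.931428
  θ̈ = (θ̇'−θ̇)/dt = (0.821754986−0.413486268)/0.033742 = 12.099719
  sinθ=-0.146226, cosθ=0.989251
  F = (M+m)·ẍ + m·l·cosθ·θ̈ − m·l·sinθ·θ̇² = -11.287783 + 1.524830 − -0.003185 = -9.759768
step 3→4:
  ẍ = (ẋ'−ẋ)/dt = (1.713959791−1.601749019)/0.033742 = 3.325552
  θ̈ = (θ̇'−θ̇)/dt = (0.598151154−0.821754986)/0.033742 = -6.626870
  sinθ=-0.132410, cosθ=0.991195
  F = (M+m)·ẍ + m·l·cosθ·θ̈ − m·l·sinθ·θ̇² = 3.779729 + -0.836772 − -0.011391 = 2.954348
step 4→5:
  ẍ = (ẋ'−ẋ)/dt = (1.751410747−1.713959791)/0.033742 = 1.109921
  θ̈ = (θ̇'−θ̇)/dt = (0.494375361−0.598151154)/0.033742 = -3.075567
  sinθ=-0.104879, cosθ=0.994485
  F = (M+m)·ẍ + m·l·cosθ·θ̈ − m·l·sinθ·θ̇² = 1.261505 + -0.389639 − -0.004780 = 0.876646
step 5→6:
  ẍ = (ẋ'−ẋ)/dt = (1.328516914−1.751410747)/0.033742 = -12.533158
  θ̈ = (θ̇'−θ̇)/dt = (1.061570986−0.494375361)/0.033742 = 16.809781
  sinθ=-0.084788, cosθ=0.996399
  F = (M+m)·ẍ + m·l·cosθ·θ̈ − m·l·sinθ·θ̇² = -14.244837 + 2.133707 − -0.002640 = -12.108490
step 6→7:
  ẍ = (ẋ'−ẋ)/dt = (1.426532485−1.328516914)/0.033742 = 2.904854
  θ̈ = (θ̇'−θ̇)/dt = (0.888014566−1.061570986)/0.033742 = -5.143632
  sinθ=-0.068155, cosθ=0.997675
  F = (M+m)·ẍ + m·l·cosθ·θ̈ − m·l·sinθ·θ̇² = 3.301575 + -0.653730 − -0.009784 = 2.657630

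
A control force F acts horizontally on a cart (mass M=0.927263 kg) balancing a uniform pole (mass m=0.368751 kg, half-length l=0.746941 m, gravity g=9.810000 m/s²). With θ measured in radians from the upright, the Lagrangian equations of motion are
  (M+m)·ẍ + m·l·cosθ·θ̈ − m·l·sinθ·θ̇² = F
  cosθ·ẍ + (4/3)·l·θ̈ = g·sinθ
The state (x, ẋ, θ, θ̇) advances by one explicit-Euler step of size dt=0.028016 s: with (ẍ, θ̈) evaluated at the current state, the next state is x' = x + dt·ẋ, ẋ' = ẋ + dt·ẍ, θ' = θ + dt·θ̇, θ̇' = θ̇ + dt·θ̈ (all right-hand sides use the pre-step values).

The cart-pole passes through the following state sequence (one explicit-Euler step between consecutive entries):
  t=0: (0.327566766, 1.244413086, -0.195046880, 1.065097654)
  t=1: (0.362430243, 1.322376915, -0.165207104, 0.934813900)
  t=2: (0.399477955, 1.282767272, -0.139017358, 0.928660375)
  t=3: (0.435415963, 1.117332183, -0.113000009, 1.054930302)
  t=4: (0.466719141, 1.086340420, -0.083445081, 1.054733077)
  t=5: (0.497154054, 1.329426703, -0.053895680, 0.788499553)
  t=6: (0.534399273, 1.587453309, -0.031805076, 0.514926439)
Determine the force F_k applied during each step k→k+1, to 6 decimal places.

F_0 = 2.410570 N
F_1 = -1.852423 N
F_2 = -6.390647 N
F_3 = -1.401035 N
F_4 = 8.662328 N
F_5 = 9.259790 N

step 0→1:
  ẍ = (ẋ'−ẋ)/dt = (1.322376915−1.244413086)/0.028016 = 2.782832
  θ̈ = (θ̇'−θ̇)/dt = (0.934813900−1.065097654)/0.028016 = -4.650334
  sinθ=-0.193813, cosθ=0.981039
  F = (M+m)·ẍ + m·l·cosθ·θ̈ − m·l·sinθ·θ̇² = 3.606590 + -1.256579 − -0.060559 = 2.410570
step 1→2:
  ẍ = (ẋ'−ẋ)/dt = (1.282767272−1.322376915)/0.028016 = -1.413822
  θ̈ = (θ̇'−θ̇)/dt = (0.928660375−0.934813900)/0.028016 = -0.219643
  sinθ=-0.164457, cosθ=0.986384
  F = (M+m)·ẍ + m·l·cosθ·θ̈ − m·l·sinθ·θ̇² = -1.832333 + -0.059674 − -0.039584 = -1.852423
step 2→3:
  ẍ = (ẋ'−ẋ)/dt = (1.117332183−1.282767272)/0.028016 = -5.905022
  θ̈ = (θ̇'−θ̇)/dt = (1.054930302−0.928660375)/0.028016 = 4.507065
  sinθ=-0.138570, cosθ=0.990353
  F = (M+m)·ẍ + m·l·cosθ·θ̈ − m·l·sinθ·θ̇² = -7.652991 + 1.229428 − -0.032916 = -6.390647
step 3→4:
  ẍ = (ẋ'−ẋ)/dt = (1.086340420−1.117332183)/0.028016 = -1.106217
  θ̈ = (θ̇'−θ̇)/dt = (1.054733077−1.054930302)/0.028016 = -0.007040
  sinθ=-0.112760, cosθ=0.993622
  F = (M+m)·ẍ + m·l·cosθ·θ̈ − m·l·sinθ·θ̇² = -1.433672 + -0.001927 − -0.034564 = -1.401035
step 4→5:
  ẍ = (ẋ'−ẋ)/dt = (1.329426703−1.086340420)/0.028016 = 8.676695
  θ̈ = (θ̇'−θ̇)/dt = (0.788499553−1.054733077)/0.028016 = -9.502910
  sinθ=-0.083348, cosθ=0.996520
  F = (M+m)·ẍ + m·l·cosθ·θ̈ − m·l·sinθ·θ̇² = 11.245118 + -2.608329 − -0.025539 = 8.662328
step 5→6:
  ẍ = (ẋ'−ẋ)/dt = (1.587453309−1.329426703)/0.028016 = 9.209973
  θ̈ = (θ̇'−θ̇)/dt = (0.514926439−0.788499553)/0.028016 = -9.764888
  sinθ=-0.053870, cosθ=0.998548
  F = (M+m)·ẍ + m·l·cosθ·θ̈ − m·l·sinθ·θ̇² = 11.936254 + -2.685689 − -0.009225 = 9.259790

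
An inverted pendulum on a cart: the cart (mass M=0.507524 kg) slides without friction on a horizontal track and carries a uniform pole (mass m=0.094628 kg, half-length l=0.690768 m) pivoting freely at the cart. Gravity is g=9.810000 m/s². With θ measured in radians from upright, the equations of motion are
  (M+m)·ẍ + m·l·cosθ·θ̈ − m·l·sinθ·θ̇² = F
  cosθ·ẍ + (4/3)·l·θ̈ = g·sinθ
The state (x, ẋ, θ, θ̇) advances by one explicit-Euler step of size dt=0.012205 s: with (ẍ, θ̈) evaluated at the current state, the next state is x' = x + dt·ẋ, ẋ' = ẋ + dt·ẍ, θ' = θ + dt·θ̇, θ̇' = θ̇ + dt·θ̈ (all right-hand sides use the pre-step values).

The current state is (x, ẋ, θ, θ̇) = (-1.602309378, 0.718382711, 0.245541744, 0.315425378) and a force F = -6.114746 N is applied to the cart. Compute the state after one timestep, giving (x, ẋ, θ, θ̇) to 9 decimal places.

(-1.593541517, 0.575277681, 0.249391511, 0.497741096)

sinθ=0.243081855, cosθ=0.970005779
temp = (F + m·l·θ̇²·sinθ)/(M+m) = (-6.114746 + 0.001580876)/0.602152 = -10.152195998
θ̈ = (g·sinθ − cosθ·temp)/(l·(4/3 − m·cos²θ/(M+m))) = 14.937789259
ẍ = temp − m·l·θ̈·cosθ/(M+m) = -11.725115107
Euler: x'=-1.602309378+0.012205·0.718382711=-1.593541517, ẋ'=0.718382711+0.012205·-11.725115107=0.575277681
       θ'=0.245541744+0.012205·0.315425378=0.249391511, θ̇'=0.315425378+0.012205·14.937789259=0.497741096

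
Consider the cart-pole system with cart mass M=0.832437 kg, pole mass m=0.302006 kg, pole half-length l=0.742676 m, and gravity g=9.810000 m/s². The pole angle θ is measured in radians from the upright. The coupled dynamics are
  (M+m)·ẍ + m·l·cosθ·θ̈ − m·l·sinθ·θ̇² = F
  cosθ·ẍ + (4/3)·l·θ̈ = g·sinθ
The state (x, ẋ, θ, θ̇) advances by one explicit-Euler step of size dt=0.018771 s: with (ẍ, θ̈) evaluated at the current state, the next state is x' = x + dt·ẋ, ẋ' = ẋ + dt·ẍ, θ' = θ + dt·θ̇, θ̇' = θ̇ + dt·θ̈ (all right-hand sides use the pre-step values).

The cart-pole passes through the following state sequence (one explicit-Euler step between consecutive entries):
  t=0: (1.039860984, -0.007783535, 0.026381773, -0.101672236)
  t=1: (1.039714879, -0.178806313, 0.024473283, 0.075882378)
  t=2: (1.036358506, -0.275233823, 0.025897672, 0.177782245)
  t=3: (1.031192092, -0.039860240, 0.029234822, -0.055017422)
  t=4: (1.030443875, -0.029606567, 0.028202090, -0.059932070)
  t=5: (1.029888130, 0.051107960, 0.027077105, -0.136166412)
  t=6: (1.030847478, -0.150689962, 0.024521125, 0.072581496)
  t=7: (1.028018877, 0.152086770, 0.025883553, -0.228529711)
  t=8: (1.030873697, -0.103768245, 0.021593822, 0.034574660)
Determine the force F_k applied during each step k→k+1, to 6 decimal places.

step 0→1:
  ẍ = (ẋ'−ẋ)/dt = (-0.178806313−-0.007783535)/0.018771 = -9.111010
  θ̈ = (θ̇'−θ̇)/dt = (0.075882378−-0.101672236)/0.018771 = 9.458985
  sinθ=0.026379, cosθ=0.999652
  F = (M+m)·ẍ + m·l·cosθ·θ̈ − m·l·sinθ·θ̇² = -10.335922 + 2.120842 − 0.000061 = -8.215141
step 1→2:
  ẍ = (ẋ'−ẋ)/dt = (-0.275233823−-0.178806313)/0.018771 = -5.137047
  θ̈ = (θ̇'−θ̇)/dt = (0.177782245−0.075882378)/0.018771 = 5.428580
  sinθ=0.024471, cosθ=0.999701
  F = (M+m)·ẍ + m·l·cosθ·θ̈ − m·l·sinθ·θ̇² = -5.827687 + 1.217226 − 0.000032 = -4.610493
step 2→3:
  ẍ = (ẋ'−ẋ)/dt = (-0.039860240−-0.275233823)/0.018771 = 12.539214
  θ̈ = (θ̇'−θ̇)/dt = (-0.055017422−0.177782245)/0.018771 = -12.402092
  sinθ=0.025895, cosθ=0.999665
  F = (M+m)·ẍ + m·l·cosθ·θ̈ − m·l·sinθ·θ̇² = 14.225023 + -2.780765 − 0.000184 = 11.444075
step 3→4:
  ẍ = (ẋ'−ẋ)/dt = (-0.029606567−-0.039860240)/0.018771 = 0.546251
  θ̈ = (θ̇'−θ̇)/dt = (-0.059932070−-0.055017422)/0.018771 = -0.261821
  sinθ=0.029231, cosθ=0.999573
  F = (M+m)·ẍ + m·l·cosθ·θ̈ − m·l·sinθ·θ̇² = 0.619690 + -0.058700 − 0.000020 = 0.560971
step 4→5:
  ẍ = (ẋ'−ẋ)/dt = (0.051107960−-0.029606567)/0.018771 = 4.299959
  θ̈ = (θ̇'−θ̇)/dt = (-0.136166412−-0.059932070)/0.018771 = -4.061283
  sinθ=0.028198, cosθ=0.999602
  F = (M+m)·ẍ + m·l·cosθ·θ̈ − m·l·sinθ·θ̇² = 4.878058 + -0.910554 − 0.000023 = 3.967482
step 5→6:
  ẍ = (ẋ'−ẋ)/dt = (-0.150689962−0.051107960)/0.018771 = -10.750515
  θ̈ = (θ̇'−θ̇)/dt = (0.072581496−-0.136166412)/0.018771 = 11.120766
  sinθ=0.027074, cosθ=0.999633
  F = (M+m)·ẍ + m·l·cosθ·θ̈ − m·l·sinθ·θ̇² = -12.195847 + 2.493391 − 0.000113 = -9.702568
step 6→7:
  ẍ = (ẋ'−ẋ)/dt = (0.152086770−-0.150689962)/0.018771 = 16.130027
  θ̈ = (θ̇'−θ̇)/dt = (-0.228529711−0.072581496)/0.018771 = -16.041298
  sinθ=0.024519, cosθ=0.999699
  F = (M+m)·ẍ + m·l·cosθ·θ̈ − m·l·sinθ·θ̇² = 18.298596 + -3.596863 − 0.000029 = 14.701704
step 7→8:
  ẍ = (ẋ'−ẋ)/dt = (-0.103768245−0.152086770)/0.018771 = -13.630335
  θ̈ = (θ̇'−θ̇)/dt = (0.034574660−-0.228529711)/0.018771 = 14.016535
  sinθ=0.025881, cosθ=0.999665
  F = (M+m)·ẍ + m·l·cosθ·θ̈ − m·l·sinθ·θ̇² = -15.462838 + 3.142752 − 0.000303 = -12.320389

F_0 = -8.215141 N
F_1 = -4.610493 N
F_2 = 11.444075 N
F_3 = 0.560971 N
F_4 = 3.967482 N
F_5 = -9.702568 N
F_6 = 14.701704 N
F_7 = -12.320389 N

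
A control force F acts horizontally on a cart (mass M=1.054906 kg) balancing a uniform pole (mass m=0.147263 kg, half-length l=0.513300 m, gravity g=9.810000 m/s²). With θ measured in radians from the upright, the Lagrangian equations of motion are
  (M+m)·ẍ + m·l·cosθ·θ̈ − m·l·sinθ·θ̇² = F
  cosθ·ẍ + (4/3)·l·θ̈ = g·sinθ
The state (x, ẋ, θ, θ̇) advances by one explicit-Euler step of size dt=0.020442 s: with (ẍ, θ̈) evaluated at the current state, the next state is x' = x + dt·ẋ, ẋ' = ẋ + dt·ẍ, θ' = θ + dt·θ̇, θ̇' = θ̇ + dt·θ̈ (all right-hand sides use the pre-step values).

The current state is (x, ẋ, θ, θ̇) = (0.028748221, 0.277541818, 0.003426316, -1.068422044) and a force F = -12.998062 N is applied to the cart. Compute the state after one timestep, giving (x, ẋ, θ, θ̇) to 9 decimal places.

sinθ=0.003426309, cosθ=0.999994130
temp = (F + m·l·θ̇²·sinθ)/(M+m) = (-12.998062 + 0.000295650)/1.202169 = -10.811929396
θ̈ = (g·sinθ − cosθ·temp)/(l·(4/3 − m·cos²θ/(M+m))) = 17.449851852
ẍ = temp − m·l·θ̈·cosθ/(M+m) = -11.909136417
Euler: x'=0.028748221+0.020442·0.277541818=0.034421731, ẋ'=0.277541818+0.020442·-11.909136417=0.034095251
       θ'=0.003426316+0.020442·-1.068422044=-0.018414367, θ̇'=-1.068422044+0.020442·17.449851852=-0.711712172

(0.034421731, 0.034095251, -0.018414367, -0.711712172)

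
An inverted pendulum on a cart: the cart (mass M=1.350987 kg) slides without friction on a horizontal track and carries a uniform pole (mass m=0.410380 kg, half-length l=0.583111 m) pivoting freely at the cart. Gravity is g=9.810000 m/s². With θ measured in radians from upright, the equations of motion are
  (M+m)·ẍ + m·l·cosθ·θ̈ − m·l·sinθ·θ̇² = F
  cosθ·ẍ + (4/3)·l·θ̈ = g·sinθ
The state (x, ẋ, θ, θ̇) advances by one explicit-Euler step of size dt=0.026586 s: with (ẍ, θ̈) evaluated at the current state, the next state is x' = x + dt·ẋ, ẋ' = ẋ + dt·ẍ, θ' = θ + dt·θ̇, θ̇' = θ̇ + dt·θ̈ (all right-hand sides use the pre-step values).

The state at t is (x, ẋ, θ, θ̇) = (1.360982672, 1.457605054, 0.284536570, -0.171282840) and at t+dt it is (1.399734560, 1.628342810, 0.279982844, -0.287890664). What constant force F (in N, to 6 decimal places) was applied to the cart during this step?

ẍ = (ẋ'−ẋ)/dt = (1.628342810−1.457605054)/0.026586 = 6.422093
θ̈ = (θ̇'−θ̇)/dt = (-0.287890664−-0.171282840)/0.026586 = -4.386061
sinθ=0.280713, cosθ=0.959792
F = (M+m)·ẍ + m·l·cosθ·θ̈ − m·l·sinθ·θ̇² = 11.311662 + -1.007370 − 0.001971 = 10.302321

F = 10.302321 N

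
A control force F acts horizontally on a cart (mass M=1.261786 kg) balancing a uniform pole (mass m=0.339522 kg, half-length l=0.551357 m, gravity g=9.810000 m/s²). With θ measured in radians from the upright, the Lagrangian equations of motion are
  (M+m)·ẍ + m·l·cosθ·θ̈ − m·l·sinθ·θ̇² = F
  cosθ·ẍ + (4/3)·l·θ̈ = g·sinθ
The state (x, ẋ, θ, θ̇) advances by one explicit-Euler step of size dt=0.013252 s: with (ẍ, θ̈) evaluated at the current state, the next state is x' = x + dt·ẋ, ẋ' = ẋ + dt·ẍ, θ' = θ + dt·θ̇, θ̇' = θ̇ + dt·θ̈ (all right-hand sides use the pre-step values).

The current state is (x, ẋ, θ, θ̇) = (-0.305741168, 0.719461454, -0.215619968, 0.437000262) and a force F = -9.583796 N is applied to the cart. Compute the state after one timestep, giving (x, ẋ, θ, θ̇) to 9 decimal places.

sinθ=-0.213953081, cosθ=0.976843938
temp = (F + m·l·θ̇²·sinθ)/(M+m) = (-9.583796 + -0.007648614)/1.601308 = -5.989756258
θ̈ = (g·sinθ − cosθ·temp)/(l·(4/3 − m·cos²θ/(M+m))) = 6.017049228
ẍ = temp − m·l·θ̈·cosθ/(M+m) = -6.676879581
Euler: x'=-0.305741168+0.013252·0.719461454=-0.296206865, ẋ'=0.719461454+0.013252·-6.676879581=0.630979446
       θ'=-0.215619968+0.013252·0.437000262=-0.209828841, θ̇'=0.437000262+0.013252·6.017049228=0.516738198

(-0.296206865, 0.630979446, -0.209828841, 0.516738198)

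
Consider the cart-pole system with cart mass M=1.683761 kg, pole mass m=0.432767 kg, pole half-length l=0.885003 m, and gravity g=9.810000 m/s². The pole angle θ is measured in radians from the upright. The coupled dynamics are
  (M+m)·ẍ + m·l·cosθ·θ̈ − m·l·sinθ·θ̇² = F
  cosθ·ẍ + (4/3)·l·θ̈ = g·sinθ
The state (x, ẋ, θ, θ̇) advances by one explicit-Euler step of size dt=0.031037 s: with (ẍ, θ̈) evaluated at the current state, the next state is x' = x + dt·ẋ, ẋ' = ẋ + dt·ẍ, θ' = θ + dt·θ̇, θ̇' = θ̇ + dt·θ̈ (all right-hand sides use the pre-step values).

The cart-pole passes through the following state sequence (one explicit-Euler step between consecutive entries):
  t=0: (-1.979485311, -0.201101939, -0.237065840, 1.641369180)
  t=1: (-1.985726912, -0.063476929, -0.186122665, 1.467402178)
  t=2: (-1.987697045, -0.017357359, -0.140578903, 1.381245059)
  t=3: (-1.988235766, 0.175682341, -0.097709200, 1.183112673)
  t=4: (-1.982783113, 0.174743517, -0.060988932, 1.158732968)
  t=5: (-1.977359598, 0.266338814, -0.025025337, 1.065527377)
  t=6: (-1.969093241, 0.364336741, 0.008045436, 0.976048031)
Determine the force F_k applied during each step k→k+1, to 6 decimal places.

F_0 = 7.540758 N
F_1 = 2.252849 N
F_2 = 10.845619 N
F_3 = -0.311136 N
F_4 = 5.129537 N
F_5 = 5.589883 N

step 0→1:
  ẍ = (ẋ'−ẋ)/dt = (-0.063476929−-0.201101939)/0.031037 = 4.434224
  θ̈ = (θ̇'−θ̇)/dt = (1.467402178−1.641369180)/0.031037 = -5.605149
  sinθ=-0.234852, cosθ=0.972031
  F = (M+m)·ẍ + m·l·cosθ·θ̈ − m·l·sinθ·θ̇² = 9.385159 + -2.086730 − -0.242329 = 7.540758
step 1→2:
  ẍ = (ẋ'−ẋ)/dt = (-0.017357359−-0.063476929)/0.031037 = 1.485954
  θ̈ = (θ̇'−θ̇)/dt = (1.381245059−1.467402178)/0.031037 = -2.775949
  sinθ=-0.185050, cosθ=0.982729
  F = (M+m)·ẍ + m·l·cosθ·θ̈ − m·l·sinθ·θ̇² = 3.145064 + -1.044826 − -0.152611 = 2.252849
step 2→3:
  ẍ = (ẋ'−ẋ)/dt = (0.175682341−-0.017357359)/0.031037 = 6.219664
  θ̈ = (θ̇'−θ̇)/dt = (1.183112673−1.381245059)/0.031037 = -6.383748
  sinθ=-0.140116, cosθ=0.990135
  F = (M+m)·ẍ + m·l·cosθ·θ̈ − m·l·sinθ·θ̇² = 13.164092 + -2.420856 − -0.102383 = 10.845619
step 3→4:
  ẍ = (ẋ'−ẋ)/dt = (0.174743517−0.175682341)/0.031037 = -0.030249
  θ̈ = (θ̇'−θ̇)/dt = (1.158732968−1.183112673)/0.031037 = -0.785505
  sinθ=-0.097554, cosθ=0.995230
  F = (M+m)·ẍ + m·l·cosθ·θ̈ − m·l·sinθ·θ̇² = -0.064022 + -0.299413 − -0.052299 = -0.311136
step 4→5:
  ẍ = (ẋ'−ẋ)/dt = (0.266338814−0.174743517)/0.031037 = 2.951165
  θ̈ = (θ̇'−θ̇)/dt = (1.065527377−1.158732968)/0.031037 = -3.003048
  sinθ=-0.060951, cosθ=0.998141
  F = (M+m)·ẍ + m·l·cosθ·θ̈ − m·l·sinθ·θ̇² = 6.246223 + -1.148029 − -0.031343 = 5.129537
step 5→6:
  ẍ = (ẋ'−ẋ)/dt = (0.364336741−0.266338814)/0.031037 = 3.157455
  θ̈ = (θ̇'−θ̇)/dt = (0.976048031−1.065527377)/0.031037 = -2.882990
  sinθ=-0.025023, cosθ=0.999687
  F = (M+m)·ẍ + m·l·cosθ·θ̈ − m·l·sinθ·θ̇² = 6.682842 + -1.103840 − -0.010881 = 5.589883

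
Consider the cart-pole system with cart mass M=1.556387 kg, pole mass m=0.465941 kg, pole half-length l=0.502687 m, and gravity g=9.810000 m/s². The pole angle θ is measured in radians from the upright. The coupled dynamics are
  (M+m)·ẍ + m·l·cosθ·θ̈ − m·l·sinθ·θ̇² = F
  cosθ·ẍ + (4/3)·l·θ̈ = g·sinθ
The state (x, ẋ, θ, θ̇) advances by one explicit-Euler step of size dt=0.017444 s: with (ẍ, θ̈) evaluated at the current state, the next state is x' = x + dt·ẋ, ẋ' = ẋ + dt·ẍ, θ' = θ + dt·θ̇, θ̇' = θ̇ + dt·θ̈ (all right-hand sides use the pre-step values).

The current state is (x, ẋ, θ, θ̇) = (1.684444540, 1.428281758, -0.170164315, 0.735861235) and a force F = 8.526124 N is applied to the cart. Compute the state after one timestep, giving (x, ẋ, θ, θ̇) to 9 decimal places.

(1.709359487, 1.522367147, -0.157327952, 0.554278570)

sinθ=-0.169344293, cosθ=0.985556954
temp = (F + m·l·θ̇²·sinθ)/(M+m) = (8.526124 + -0.021477860)/2.022328 = 4.205374272
θ̈ = (g·sinθ − cosθ·temp)/(l·(4/3 − m·cos²θ/(M+m))) = -10.409462548
ẍ = temp − m·l·θ̈·cosθ/(M+m) = 5.393567356
Euler: x'=1.684444540+0.017444·1.428281758=1.709359487, ẋ'=1.428281758+0.017444·5.393567356=1.522367147
       θ'=-0.170164315+0.017444·0.735861235=-0.157327952, θ̇'=0.735861235+0.017444·-10.409462548=0.554278570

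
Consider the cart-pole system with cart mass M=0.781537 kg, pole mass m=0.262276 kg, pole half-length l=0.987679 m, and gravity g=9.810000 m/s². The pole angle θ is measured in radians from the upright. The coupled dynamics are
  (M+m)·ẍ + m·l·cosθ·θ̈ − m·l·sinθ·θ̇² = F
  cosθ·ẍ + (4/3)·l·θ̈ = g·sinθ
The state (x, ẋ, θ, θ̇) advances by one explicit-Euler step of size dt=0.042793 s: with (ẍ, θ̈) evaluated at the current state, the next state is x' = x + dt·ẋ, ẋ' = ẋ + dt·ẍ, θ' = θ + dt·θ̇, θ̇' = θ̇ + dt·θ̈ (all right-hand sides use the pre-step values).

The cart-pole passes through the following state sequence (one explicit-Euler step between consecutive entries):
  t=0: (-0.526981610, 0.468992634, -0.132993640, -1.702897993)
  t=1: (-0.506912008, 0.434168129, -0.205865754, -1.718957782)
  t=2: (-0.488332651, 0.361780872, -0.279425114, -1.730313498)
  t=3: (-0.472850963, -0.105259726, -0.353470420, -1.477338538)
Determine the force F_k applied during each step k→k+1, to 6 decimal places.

step 0→1:
  ẍ = (ẋ'−ẋ)/dt = (0.434168129−0.468992634)/0.042793 = -0.813790
  θ̈ = (θ̇'−θ̇)/dt = (-1.718957782−-1.702897993)/0.042793 = -0.375290
  sinθ=-0.132602, cosθ=0.991169
  F = (M+m)·ẍ + m·l·cosθ·θ̈ − m·l·sinθ·θ̇² = -0.849444 + -0.096358 − -0.099610 = -0.846193
step 1→2:
  ẍ = (ẋ'−ẋ)/dt = (0.361780872−0.434168129)/0.042793 = -1.691568
  θ̈ = (θ̇'−θ̇)/dt = (-1.730313498−-1.718957782)/0.042793 = -0.265364
  sinθ=-0.204415, cosθ=0.978884
  F = (M+m)·ẍ + m·l·cosθ·θ̈ − m·l·sinθ·θ̇² = -1.765680 + -0.067290 − -0.156465 = -1.676505
step 2→3:
  ẍ = (ẋ'−ẋ)/dt = (-0.105259726−0.361780872)/0.042793 = -10.913949
  θ̈ = (θ̇'−θ̇)/dt = (-1.477338538−-1.730313498)/0.042793 = 5.911597
  sinθ=-0.275803, cosθ=0.961214
  F = (M+m)·ẍ + m·l·cosθ·θ̈ − m·l·sinθ·θ̇² = -11.392121 + 1.471971 − -0.213906 = -9.706244

F_0 = -0.846193 N
F_1 = -1.676505 N
F_2 = -9.706244 N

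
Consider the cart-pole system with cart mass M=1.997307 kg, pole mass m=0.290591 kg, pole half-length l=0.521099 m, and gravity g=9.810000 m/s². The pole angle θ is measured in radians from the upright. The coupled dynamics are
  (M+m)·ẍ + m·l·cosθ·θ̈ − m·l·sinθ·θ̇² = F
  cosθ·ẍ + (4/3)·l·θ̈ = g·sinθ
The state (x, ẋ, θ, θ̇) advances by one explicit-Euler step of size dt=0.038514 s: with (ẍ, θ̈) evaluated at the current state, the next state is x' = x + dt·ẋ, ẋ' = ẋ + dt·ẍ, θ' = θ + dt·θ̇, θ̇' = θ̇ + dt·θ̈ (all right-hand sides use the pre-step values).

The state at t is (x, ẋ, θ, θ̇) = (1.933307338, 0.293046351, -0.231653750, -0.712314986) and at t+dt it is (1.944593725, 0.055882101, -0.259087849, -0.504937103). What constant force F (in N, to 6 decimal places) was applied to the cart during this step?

ẍ = (ẋ'−ẋ)/dt = (0.055882101−0.293046351)/0.038514 = -6.157871
θ̈ = (θ̇'−θ̇)/dt = (-0.504937103−-0.712314986)/0.038514 = 5.384481
sinθ=-0.229587, cosθ=0.973288
F = (M+m)·ẍ + m·l·cosθ·θ̈ − m·l·sinθ·θ̇² = -14.088581 + 0.793574 − -0.017640 = -13.277367

F = -13.277367 N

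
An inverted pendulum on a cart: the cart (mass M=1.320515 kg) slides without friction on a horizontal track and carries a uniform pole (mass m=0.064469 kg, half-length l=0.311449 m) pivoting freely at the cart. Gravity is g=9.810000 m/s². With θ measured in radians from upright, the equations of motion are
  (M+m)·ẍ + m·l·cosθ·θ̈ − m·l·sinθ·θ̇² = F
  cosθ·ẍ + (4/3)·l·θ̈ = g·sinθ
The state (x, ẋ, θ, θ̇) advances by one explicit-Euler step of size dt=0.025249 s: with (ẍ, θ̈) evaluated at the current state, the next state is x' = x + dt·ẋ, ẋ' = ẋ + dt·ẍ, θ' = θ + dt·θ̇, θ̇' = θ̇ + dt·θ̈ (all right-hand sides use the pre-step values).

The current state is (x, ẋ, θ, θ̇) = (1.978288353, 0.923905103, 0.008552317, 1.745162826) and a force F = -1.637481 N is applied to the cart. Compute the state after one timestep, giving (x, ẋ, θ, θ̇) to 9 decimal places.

sinθ=0.008552213, cosθ=0.999963429
temp = (F + m·l·θ̇²·sinθ)/(M+m) = (-1.637481 + 0.000522984)/1.384984 = -1.181932799
θ̈ = (g·sinθ − cosθ·temp)/(l·(4/3 − m·cos²θ/(M+m))) = 3.158395779
ẍ = temp − m·l·θ̈·cosθ/(M+m) = -1.227719968
Euler: x'=1.978288353+0.025249·0.923905103=2.001616033, ẋ'=0.923905103+0.025249·-1.227719968=0.892906402
       θ'=0.008552317+0.025249·1.745162826=0.052615933, θ̇'=1.745162826+0.025249·3.158395779=1.824909161

(2.001616033, 0.892906402, 0.052615933, 1.824909161)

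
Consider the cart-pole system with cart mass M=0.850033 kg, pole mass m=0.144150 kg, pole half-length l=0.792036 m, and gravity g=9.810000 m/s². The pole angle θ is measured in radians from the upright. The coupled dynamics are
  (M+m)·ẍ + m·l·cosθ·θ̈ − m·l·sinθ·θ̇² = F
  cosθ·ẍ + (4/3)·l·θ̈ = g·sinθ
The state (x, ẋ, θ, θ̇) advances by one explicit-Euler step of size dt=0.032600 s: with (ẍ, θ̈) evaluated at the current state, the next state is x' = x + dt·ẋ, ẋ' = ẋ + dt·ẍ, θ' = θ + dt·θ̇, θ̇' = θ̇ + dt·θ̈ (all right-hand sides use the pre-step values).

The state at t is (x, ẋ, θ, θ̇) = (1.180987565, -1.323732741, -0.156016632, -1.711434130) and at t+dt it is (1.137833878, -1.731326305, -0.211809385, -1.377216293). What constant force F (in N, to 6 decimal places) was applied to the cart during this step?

ẍ = (ẋ'−ẋ)/dt = (-1.731326305−-1.323732741)/0.032600 = -12.502870
θ̈ = (θ̇'−θ̇)/dt = (-1.377216293−-1.711434130)/0.032600 = 10.252081
sinθ=-0.155384, cosθ=0.987854
F = (M+m)·ẍ + m·l·cosθ·θ̈ − m·l·sinθ·θ̇² = -12.430141 + 1.156284 − -0.051962 = -11.221895

F = -11.221895 N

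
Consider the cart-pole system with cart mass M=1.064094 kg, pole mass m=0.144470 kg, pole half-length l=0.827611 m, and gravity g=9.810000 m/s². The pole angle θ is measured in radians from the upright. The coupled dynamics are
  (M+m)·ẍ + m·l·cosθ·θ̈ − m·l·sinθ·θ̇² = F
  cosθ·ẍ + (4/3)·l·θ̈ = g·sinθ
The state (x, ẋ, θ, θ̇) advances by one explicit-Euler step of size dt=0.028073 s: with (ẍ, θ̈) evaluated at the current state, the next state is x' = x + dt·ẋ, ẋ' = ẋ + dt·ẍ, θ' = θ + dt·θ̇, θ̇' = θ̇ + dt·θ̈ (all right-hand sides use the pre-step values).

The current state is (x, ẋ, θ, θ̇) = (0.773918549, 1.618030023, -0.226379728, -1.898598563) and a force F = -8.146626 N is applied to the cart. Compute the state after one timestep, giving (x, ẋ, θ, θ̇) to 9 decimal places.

sinθ=-0.224451100, cosθ=0.974485353
temp = (F + m·l·θ̇²·sinθ)/(M+m) = (-8.146626 + -0.096736854)/1.208564 = -6.820791331
θ̈ = (g·sinθ − cosθ·temp)/(l·(4/3 − m·cos²θ/(M+m))) = 4.402918956
ẍ = temp − m·l·θ̈·cosθ/(M+m) = -7.245264537
Euler: x'=0.773918549+0.028073·1.618030023=0.819341506, ẋ'=1.618030023+0.028073·-7.245264537=1.414633712
       θ'=-0.226379728+0.028073·-1.898598563=-0.279679085, θ̇'=-1.898598563+0.028073·4.402918956=-1.774995419

(0.819341506, 1.414633712, -0.279679085, -1.774995419)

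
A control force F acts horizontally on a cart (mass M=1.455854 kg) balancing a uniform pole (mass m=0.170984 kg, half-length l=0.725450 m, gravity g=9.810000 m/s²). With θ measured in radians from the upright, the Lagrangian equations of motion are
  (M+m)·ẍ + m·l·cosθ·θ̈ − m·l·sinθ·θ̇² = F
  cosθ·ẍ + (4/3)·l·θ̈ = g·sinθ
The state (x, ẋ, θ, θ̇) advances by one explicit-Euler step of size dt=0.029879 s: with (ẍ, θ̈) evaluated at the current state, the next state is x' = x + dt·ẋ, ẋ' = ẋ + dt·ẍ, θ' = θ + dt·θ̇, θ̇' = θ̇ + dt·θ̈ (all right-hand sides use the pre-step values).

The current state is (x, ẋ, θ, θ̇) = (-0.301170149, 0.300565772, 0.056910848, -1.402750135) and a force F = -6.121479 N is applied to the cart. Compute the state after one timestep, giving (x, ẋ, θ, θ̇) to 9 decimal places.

sinθ=0.056880132, cosθ=0.998381015
temp = (F + m·l·θ̇²·sinθ)/(M+m) = (-6.121479 + 0.013883028)/1.626838 = -3.754274225
θ̈ = (g·sinθ − cosθ·temp)/(l·(4/3 − m·cos²θ/(M+m))) = 4.831537418
ẍ = temp − m·l·θ̈·cosθ/(M+m) = -4.122064559
Euler: x'=-0.301170149+0.029879·0.300565772=-0.292189544, ẋ'=0.300565772+0.029879·-4.122064559=0.177402605
       θ'=0.056910848+0.029879·-1.402750135=0.014998077, θ̇'=-1.402750135+0.029879·4.831537418=-1.258388629

(-0.292189544, 0.177402605, 0.014998077, -1.258388629)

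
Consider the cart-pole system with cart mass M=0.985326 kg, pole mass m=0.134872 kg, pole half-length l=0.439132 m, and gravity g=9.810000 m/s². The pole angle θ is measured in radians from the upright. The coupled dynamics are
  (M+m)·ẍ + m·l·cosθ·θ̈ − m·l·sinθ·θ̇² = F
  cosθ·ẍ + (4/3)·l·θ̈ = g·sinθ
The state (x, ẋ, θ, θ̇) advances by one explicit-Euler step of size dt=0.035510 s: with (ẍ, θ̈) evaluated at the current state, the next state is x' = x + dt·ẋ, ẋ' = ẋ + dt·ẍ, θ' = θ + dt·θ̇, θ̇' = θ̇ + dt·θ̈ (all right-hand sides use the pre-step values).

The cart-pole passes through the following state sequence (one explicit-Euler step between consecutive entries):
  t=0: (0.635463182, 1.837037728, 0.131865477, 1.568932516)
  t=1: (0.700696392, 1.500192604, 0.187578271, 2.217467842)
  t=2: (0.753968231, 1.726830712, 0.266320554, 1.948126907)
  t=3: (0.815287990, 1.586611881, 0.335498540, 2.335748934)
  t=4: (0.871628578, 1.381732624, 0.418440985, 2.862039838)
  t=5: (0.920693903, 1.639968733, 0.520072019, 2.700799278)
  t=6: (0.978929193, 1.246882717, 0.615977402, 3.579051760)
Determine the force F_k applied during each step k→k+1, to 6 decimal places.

step 0→1:
  ẍ = (ẋ'−ẋ)/dt = (1.500192604−1.837037728)/0.035510 = -9.485923
  θ̈ = (θ̇'−θ̇)/dt = (2.217467842−1.568932516)/0.035510 = 18.263456
  sinθ=0.131484, cosθ=0.991318
  F = (M+m)·ẍ + m·l·cosθ·θ̈ − m·l·sinθ·θ̇² = -10.626112 + 1.072292 − 0.019169 = -9.572989
step 1→2:
  ẍ = (ẋ'−ẋ)/dt = (1.726830712−1.500192604)/0.035510 = 6.382374
  θ̈ = (θ̇'−θ̇)/dt = (1.948126907−2.217467842)/0.035510 = -7.584932
  sinθ=0.186480, cosθ=0.982459
  F = (M+m)·ẍ + m·l·cosθ·θ̈ − m·l·sinθ·θ̇² = 7.149523 + -0.441350 − 0.054308 = 6.653865
step 2→3:
  ẍ = (ẋ'−ẋ)/dt = (1.586611881−1.726830712)/0.035510 = -3.948714
  θ̈ = (θ̇'−θ̇)/dt = (2.335748934−1.948126907)/0.035510 = 10.915855
  sinθ=0.263183, cosθ=0.964746
  F = (M+m)·ẍ + m·l·cosθ·θ̈ − m·l·sinθ·θ̇² = -4.423341 + 0.623717 − 0.059158 = -3.858782
step 3→4:
  ẍ = (ẋ'−ẋ)/dt = (1.381732624−1.586611881)/0.035510 = -5.769621
  θ̈ = (θ̇'−θ̇)/dt = (2.862039838−2.335748934)/0.035510 = 14.820921
  sinθ=0.329240, cosθ=0.944246
  F = (M+m)·ẍ + m·l·cosθ·θ̈ − m·l·sinθ·θ̇² = -6.463118 + 0.828853 − 0.106385 = -5.740651
step 4→5:
  ẍ = (ẋ'−ẋ)/dt = (1.639968733−1.381732624)/0.035510 = 7.272208
  θ̈ = (θ̇'−θ̇)/dt = (2.700799278−2.862039838)/0.035510 = -4.540709
  sinθ=0.406336, cosθ=0.913724
  F = (M+m)·ẍ + m·l·cosθ·θ̈ − m·l·sinθ·θ̇² = 8.146313 + -0.245728 − 0.197131 = 7.703454
step 5→6:
  ẍ = (ẋ'−ẋ)/dt = (1.246882717−1.639968733)/0.035510 = -11.069727
  θ̈ = (θ̇'−θ̇)/dt = (3.579051760−2.700799278)/0.035510 = 24.732540
  sinθ=0.496943, cosθ=0.867783
  F = (M+m)·ẍ + m·l·cosθ·θ̈ − m·l·sinθ·θ̇² = -12.400286 + 1.271150 − 0.214688 = -11.343824

F_0 = -9.572989 N
F_1 = 6.653865 N
F_2 = -3.858782 N
F_3 = -5.740651 N
F_4 = 7.703454 N
F_5 = -11.343824 N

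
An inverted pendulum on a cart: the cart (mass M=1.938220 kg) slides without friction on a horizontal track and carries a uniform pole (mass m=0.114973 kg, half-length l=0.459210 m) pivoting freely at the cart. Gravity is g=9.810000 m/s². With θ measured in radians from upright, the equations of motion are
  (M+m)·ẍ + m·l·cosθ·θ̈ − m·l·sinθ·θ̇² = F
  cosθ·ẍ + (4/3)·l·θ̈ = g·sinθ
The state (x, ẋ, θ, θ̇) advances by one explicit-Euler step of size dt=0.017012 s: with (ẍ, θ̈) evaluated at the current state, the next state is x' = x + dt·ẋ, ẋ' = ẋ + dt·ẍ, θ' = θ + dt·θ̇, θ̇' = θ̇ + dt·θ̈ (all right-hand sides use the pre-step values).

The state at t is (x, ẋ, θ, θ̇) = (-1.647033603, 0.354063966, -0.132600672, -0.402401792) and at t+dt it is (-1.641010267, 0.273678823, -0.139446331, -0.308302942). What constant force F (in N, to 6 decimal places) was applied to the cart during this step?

F = -9.411150 N

ẍ = (ẋ'−ẋ)/dt = (0.273678823−0.354063966)/0.017012 = -4.725202
θ̈ = (θ̇'−θ̇)/dt = (-0.308302942−-0.402401792)/0.017012 = 5.531322
sinθ=-0.132212, cosθ=0.991221
F = (M+m)·ẍ + m·l·cosθ·θ̈ − m·l·sinθ·θ̇² = -9.701752 + 0.289472 − -0.001130 = -9.411150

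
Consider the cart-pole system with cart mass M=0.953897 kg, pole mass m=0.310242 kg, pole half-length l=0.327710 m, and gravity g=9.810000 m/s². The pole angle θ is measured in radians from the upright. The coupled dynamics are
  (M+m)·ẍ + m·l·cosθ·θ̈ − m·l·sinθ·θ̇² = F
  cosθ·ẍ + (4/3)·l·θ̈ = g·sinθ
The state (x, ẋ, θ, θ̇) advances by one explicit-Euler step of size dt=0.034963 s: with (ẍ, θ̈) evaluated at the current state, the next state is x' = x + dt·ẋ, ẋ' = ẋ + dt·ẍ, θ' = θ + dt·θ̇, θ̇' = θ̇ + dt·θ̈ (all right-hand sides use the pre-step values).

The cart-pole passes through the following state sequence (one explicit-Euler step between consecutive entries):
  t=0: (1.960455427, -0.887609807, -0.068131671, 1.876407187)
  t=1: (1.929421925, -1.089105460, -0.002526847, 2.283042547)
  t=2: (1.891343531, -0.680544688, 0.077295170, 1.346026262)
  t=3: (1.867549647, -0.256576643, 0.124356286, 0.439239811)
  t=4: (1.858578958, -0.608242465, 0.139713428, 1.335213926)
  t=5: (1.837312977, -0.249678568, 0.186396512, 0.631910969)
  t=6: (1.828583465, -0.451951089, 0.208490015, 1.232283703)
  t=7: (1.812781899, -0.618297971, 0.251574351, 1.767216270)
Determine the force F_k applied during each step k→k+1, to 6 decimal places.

step 0→1:
  ẍ = (ẋ'−ẋ)/dt = (-1.089105460−-0.887609807)/0.034963 = -5.763111
  θ̈ = (θ̇'−θ̇)/dt = (2.283042547−1.876407187)/0.034963 = 11.630448
  sinθ=-0.068079, cosθ=0.997680
  F = (M+m)·ẍ + m·l·cosθ·θ̈ − m·l·sinθ·θ̇² = -7.285373 + 1.179717 − -0.024370 = -6.081286
step 1→2:
  ẍ = (ẋ'−ẋ)/dt = (-0.680544688−-1.089105460)/0.034963 = 11.685518
  θ̈ = (θ̇'−θ̇)/dt = (1.346026262−2.283042547)/0.034963 = -26.800226
  sinθ=-0.002527, cosθ=0.999997
  F = (M+m)·ẍ + m·l·cosθ·θ̈ − m·l·sinθ·θ̇² = 14.772119 + -2.724754 − -0.001339 = 12.048704
step 2→3:
  ẍ = (ẋ'−ẋ)/dt = (-0.256576643−-0.680544688)/0.034963 = 12.126192
  θ̈ = (θ̇'−θ̇)/dt = (0.439239811−1.346026262)/0.034963 = -25.935602
  sinθ=0.077218, cosθ=0.997014
  F = (M+m)·ẍ + m·l·cosθ·θ̈ − m·l·sinθ·θ̇² = 15.329192 + -2.628984 − 0.014224 = 12.685984
step 3→4:
  ẍ = (ẋ'−ẋ)/dt = (-0.608242465−-0.256576643)/0.034963 = -10.058228
  θ̈ = (θ̇'−θ̇)/dt = (1.335213926−0.439239811)/0.034963 = 25.626351
  sinθ=0.124036, cosθ=0.992278
  F = (M+m)·ẍ + m·l·cosθ·θ̈ − m·l·sinθ·θ̇² = -12.714998 + 2.585296 − 0.002433 = -10.132135
step 4→5:
  ẍ = (ẋ'−ẋ)/dt = (-0.249678568−-0.608242465)/0.034963 = 10.255524
  θ̈ = (θ̇'−θ̇)/dt = (0.631910969−1.335213926)/0.034963 = -20.115635
  sinθ=0.139259, cosθ=0.990256
  F = (M+m)·ẍ + m·l·cosθ·θ̈ − m·l·sinθ·θ̇² = 12.964408 + -2.025217 − 0.025242 = 10.913950
step 5→6:
  ẍ = (ẋ'−ẋ)/dt = (-0.451951089−-0.249678568)/0.034963 = -5.785331
  θ̈ = (θ̇'−θ̇)/dt = (1.232283703−0.631910969)/0.034963 = 17.171660
  sinθ=0.185319, cosθ=0.982678
  F = (M+m)·ẍ + m·l·cosθ·θ̈ − m·l·sinθ·θ̇² = -7.313462 + 1.715592 − 0.007524 = -5.605394
step 6→7:
  ẍ = (ẋ'−ẋ)/dt = (-0.618297971−-0.451951089)/0.034963 = -4.757798
  θ̈ = (θ̇'−θ̇)/dt = (1.767216270−1.232283703)/0.034963 = 15.299962
  sinθ=0.206983, cosθ=0.978345
  F = (M+m)·ẍ + m·l·cosθ·θ̈ − m·l·sinθ·θ̇² = -6.014518 + 1.521852 − 0.031956 = -4.524621

F_0 = -6.081286 N
F_1 = 12.048704 N
F_2 = 12.685984 N
F_3 = -10.132135 N
F_4 = 10.913950 N
F_5 = -5.605394 N
F_6 = -4.524621 N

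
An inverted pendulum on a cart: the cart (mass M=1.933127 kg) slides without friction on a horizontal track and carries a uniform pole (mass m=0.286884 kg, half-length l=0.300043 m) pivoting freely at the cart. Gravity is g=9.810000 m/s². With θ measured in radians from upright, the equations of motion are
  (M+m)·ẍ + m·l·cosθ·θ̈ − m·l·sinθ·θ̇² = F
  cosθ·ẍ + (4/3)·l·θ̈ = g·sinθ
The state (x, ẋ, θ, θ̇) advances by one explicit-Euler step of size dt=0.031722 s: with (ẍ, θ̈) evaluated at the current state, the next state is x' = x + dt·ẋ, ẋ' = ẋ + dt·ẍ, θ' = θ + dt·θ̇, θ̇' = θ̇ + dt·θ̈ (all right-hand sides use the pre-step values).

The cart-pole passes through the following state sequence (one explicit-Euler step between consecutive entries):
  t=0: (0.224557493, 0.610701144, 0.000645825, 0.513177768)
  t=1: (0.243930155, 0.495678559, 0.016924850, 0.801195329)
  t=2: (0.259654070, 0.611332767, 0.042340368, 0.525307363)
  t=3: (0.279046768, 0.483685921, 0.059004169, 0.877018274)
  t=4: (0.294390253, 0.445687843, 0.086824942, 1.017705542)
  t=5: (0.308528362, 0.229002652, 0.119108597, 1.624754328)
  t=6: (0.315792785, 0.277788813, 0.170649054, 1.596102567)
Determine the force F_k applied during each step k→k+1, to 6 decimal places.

step 0→1:
  ẍ = (ẋ'−ẋ)/dt = (0.495678559−0.610701144)/0.031722 = -3.625956
  θ̈ = (θ̇'−θ̇)/dt = (0.801195329−0.513177768)/0.031722 = 9.079426
  sinθ=0.000646, cosθ=1.000000
  F = (M+m)·ẍ + m·l·cosθ·θ̈ − m·l·sinθ·θ̇² = -8.049663 + 0.781534 − 0.000015 = -7.268143
step 1→2:
  ẍ = (ẋ'−ẋ)/dt = (0.611332767−0.495678559)/0.031722 = 3.645867
  θ̈ = (θ̇'−θ̇)/dt = (0.525307363−0.801195329)/0.031722 = -8.697055
  sinθ=0.016924, cosθ=0.999857
  F = (M+m)·ẍ + m·l·cosθ·θ̈ − m·l·sinθ·θ̇² = 8.093866 + -0.748514 − 0.000935 = 7.344417
step 2→3:
  ẍ = (ẋ'−ẋ)/dt = (0.483685921−0.611332767)/0.031722 = -4.023922
  θ̈ = (θ̇'−θ̇)/dt = (0.877018274−0.525307363)/0.031722 = 11.087287
  sinθ=0.042328, cosθ=0.999104
  F = (M+m)·ẍ + m·l·cosθ·θ̈ − m·l·sinθ·θ̇² = -8.933151 + 0.953511 − 0.001005 = -7.980645
step 3→4:
  ẍ = (ẋ'−ẋ)/dt = (0.445687843−0.483685921)/0.031722 = -1.197846
  θ̈ = (θ̇'−θ̇)/dt = (1.017705542−0.877018274)/0.031722 = 4.435006
  sinθ=0.058970, cosθ=0.998260
  F = (M+m)·ẍ + m·l·cosθ·θ̈ − m·l·sinθ·θ̇² = -2.659232 + 0.381090 − 0.003904 = -2.282046
step 4→5:
  ẍ = (ẋ'−ẋ)/dt = (0.229002652−0.445687843)/0.031722 = -6.830754
  θ̈ = (θ̇'−θ̇)/dt = (1.624754328−1.017705542)/0.031722 = 19.136523
  sinθ=0.086716, cosθ=0.996233
  F = (M+m)·ẍ + m·l·cosθ·θ̈ − m·l·sinθ·θ̇² = -15.164350 + 1.641020 − 0.007731 = -13.531061
step 5→6:
  ẍ = (ẋ'−ẋ)/dt = (0.277788813−0.229002652)/0.031722 = 1.537928
  θ̈ = (θ̇'−θ̇)/dt = (1.596102567−1.624754328)/0.031722 = -0.903214
  sinθ=0.118827, cosθ=0.992915
  F = (M+m)·ẍ + m·l·cosθ·θ̈ − m·l·sinθ·θ̇² = 3.414218 + -0.077196 − 0.027001 = 3.310021

F_0 = -7.268143 N
F_1 = 7.344417 N
F_2 = -7.980645 N
F_3 = -2.282046 N
F_4 = -13.531061 N
F_5 = 3.310021 N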